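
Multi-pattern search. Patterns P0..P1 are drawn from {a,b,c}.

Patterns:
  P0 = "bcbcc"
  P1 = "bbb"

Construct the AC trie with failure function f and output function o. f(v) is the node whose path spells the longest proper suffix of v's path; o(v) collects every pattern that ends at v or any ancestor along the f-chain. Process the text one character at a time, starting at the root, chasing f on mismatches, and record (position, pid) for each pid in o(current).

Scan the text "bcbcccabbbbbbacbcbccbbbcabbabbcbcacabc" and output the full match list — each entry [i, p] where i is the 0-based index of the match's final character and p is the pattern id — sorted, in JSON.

Construct AC machine:
Trie nodes:
  n0 'ε': b→1
  n1 'b': b→6 c→2
  n2 'bc': b→3
  n3 'bcb': c→4
  n4 'bcbc': c→5
  n5 'bcbcc': ·  ←P0
  n6 'bb': b→7
  n7 'bbb': ·  ←P1

BFS fail/out derivation:
  fail(1) 'b': from fail(0)=0 chase 'b': 0 ⇒ 0;  out=∅∪out(0)=∅
  fail(2) 'bc': from fail(1)=0 chase 'c': 0 ⇒ 0;  out=∅∪out(0)=∅
  fail(6) 'bb': from fail(1)=0 chase 'b': 0 ⇒ 1;  out=∅∪out(1)=∅
  fail(3) 'bcb': from fail(2)=0 chase 'b': 0 ⇒ 1;  out=∅∪out(1)=∅
  fail(7) 'bbb': from fail(6)=1 chase 'b': 1 ⇒ 6;  out={1}∪out(6)={1}
  fail(4) 'bcbc': from fail(3)=1 chase 'c': 1 ⇒ 2;  out=∅∪out(2)=∅
  fail(5) 'bcbcc': from fail(4)=2 chase 'c': 2→0 ⇒ 0;  out={0}∪out(0)={0}

Run:
pos 0 'b': at 1
pos 1 'c': at 2
pos 2 'b': at 3
pos 3 'c': at 4
pos 4 'c': at 5  emit P0@[0:4]
pos 5 'c': at 0 (via fail)
pos 6 'a': at 0
pos 7 'b': at 1
pos 8 'b': at 6
pos 9 'b': at 7  emit P1@[7:9]
pos 10 'b': at 7 (via fail)  emit P1@[8:10]
pos 11 'b': at 7 (via fail)  emit P1@[9:11]
pos 12 'b': at 7 (via fail)  emit P1@[10:12]
pos 13 'a': at 0 (via fail)
pos 14 'c': at 0
pos 15 'b': at 1
pos 16 'c': at 2
pos 17 'b': at 3
pos 18 'c': at 4
pos 19 'c': at 5  emit P0@[15:19]
pos 20 'b': at 1 (via fail)
pos 21 'b': at 6
pos 22 'b': at 7  emit P1@[20:22]
pos 23 'c': at 2 (via fail)
pos 24 'a': at 0 (via fail)
pos 25 'b': at 1
pos 26 'b': at 6
pos 27 'a': at 0 (via fail)
pos 28 'b': at 1
pos 29 'b': at 6
pos 30 'c': at 2 (via fail)
pos 31 'b': at 3
pos 32 'c': at 4
pos 33 'a': at 0 (via fail)
pos 34 'c': at 0
pos 35 'a': at 0
pos 36 'b': at 1
pos 37 'c': at 2

All matches (sorted): [[4,0],[9,1],[10,1],[11,1],[12,1],[19,0],[22,1]]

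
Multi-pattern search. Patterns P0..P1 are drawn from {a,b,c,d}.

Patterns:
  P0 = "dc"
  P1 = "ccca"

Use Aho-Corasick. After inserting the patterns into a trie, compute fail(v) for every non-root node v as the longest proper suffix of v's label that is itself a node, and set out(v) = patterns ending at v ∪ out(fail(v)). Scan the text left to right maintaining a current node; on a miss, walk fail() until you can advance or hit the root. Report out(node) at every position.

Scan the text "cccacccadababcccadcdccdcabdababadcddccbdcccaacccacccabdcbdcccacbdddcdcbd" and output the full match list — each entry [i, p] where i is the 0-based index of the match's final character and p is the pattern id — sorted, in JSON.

Build:
Trie nodes:
  0='ε' goto c→3 d→1
  1='d' goto c→2
  2='dc' goto ·  [P0 ends]
  3='c' goto c→4
  4='cc' goto c→5
  5='ccc' goto a→6
  6='ccca' goto ·  [P1 ends]

Failure links (BFS by depth):
  fail(1) 'd': from fail(0)=0 chase 'd': 0 ⇒ 0;  out=∅∪out(0)=∅
  fail(3) 'c': from fail(0)=0 chase 'c': 0 ⇒ 0;  out=∅∪out(0)=∅
  fail(2) 'dc': from fail(1)=0 chase 'c': 0 ⇒ 3;  out={0}∪out(3)={0}
  fail(4) 'cc': from fail(3)=0 chase 'c': 0 ⇒ 3;  out=∅∪out(3)=∅
  fail(5) 'ccc': from fail(4)=3 chase 'c': 3 ⇒ 4;  out=∅∪out(4)=∅
  fail(6) 'ccca': from fail(5)=4 chase 'a': 4→3→0 ⇒ 0;  out={1}∪out(0)={1}

Run:
pos 0 'c': at 3
pos 1 'c': at 4
pos 2 'c': at 5
pos 3 'a': at 6  emit P1@[0:3]
pos 4 'c': at 3 (via fail)
pos 5 'c': at 4
pos 6 'c': at 5
pos 7 'a': at 6  emit P1@[4:7]
pos 8 'd': at 1 (via fail)
pos 9 'a': at 0 (via fail)
pos 10 'b': at 0
pos 11 'a': at 0
pos 12 'b': at 0
pos 13 'c': at 3
pos 14 'c': at 4
pos 15 'c': at 5
pos 16 'a': at 6  emit P1@[13:16]
pos 17 'd': at 1 (via fail)
pos 18 'c': at 2  emit P0@[17:18]
pos 19 'd': at 1 (via fail)
pos 20 'c': at 2  emit P0@[19:20]
pos 21 'c': at 4 (via fail)
pos 22 'd': at 1 (via fail)
pos 23 'c': at 2  emit P0@[22:23]
pos 24 'a': at 0 (via fail)
pos 25 'b': at 0
pos 26 'd': at 1
pos 27 'a': at 0 (via fail)
pos 28 'b': at 0
pos 29 'a': at 0
pos 30 'b': at 0
pos 31 'a': at 0
pos 32 'd': at 1
pos 33 'c': at 2  emit P0@[32:33]
pos 34 'd': at 1 (via fail)
pos 35 'd': at 1 (via fail)
pos 36 'c': at 2  emit P0@[35:36]
pos 37 'c': at 4 (via fail)
pos 38 'b': at 0 (via fail)
pos 39 'd': at 1
pos 40 'c': at 2  emit P0@[39:40]
pos 41 'c': at 4 (via fail)
pos 42 'c': at 5
pos 43 'a': at 6  emit P1@[40:43]
pos 44 'a': at 0 (via fail)
pos 45 'c': at 3
pos 46 'c': at 4
pos 47 'c': at 5
pos 48 'a': at 6  emit P1@[45:48]
pos 49 'c': at 3 (via fail)
pos 50 'c': at 4
pos 51 'c': at 5
pos 52 'a': at 6  emit P1@[49:52]
pos 53 'b': at 0 (via fail)
pos 54 'd': at 1
pos 55 'c': at 2  emit P0@[54:55]
pos 56 'b': at 0 (via fail)
pos 57 'd': at 1
pos 58 'c': at 2  emit P0@[57:58]
pos 59 'c': at 4 (via fail)
pos 60 'c': at 5
pos 61 'a': at 6  emit P1@[58:61]
pos 62 'c': at 3 (via fail)
pos 63 'b': at 0 (via fail)
pos 64 'd': at 1
pos 65 'd': at 1 (via fail)
pos 66 'd': at 1 (via fail)
pos 67 'c': at 2  emit P0@[66:67]
pos 68 'd': at 1 (via fail)
pos 69 'c': at 2  emit P0@[68:69]
pos 70 'b': at 0 (via fail)
pos 71 'd': at 1

Matches: [[3,1],[7,1],[16,1],[18,0],[20,0],[23,0],[33,0],[36,0],[40,0],[43,1],[48,1],[52,1],[55,0],[58,0],[61,1],[67,0],[69,0]]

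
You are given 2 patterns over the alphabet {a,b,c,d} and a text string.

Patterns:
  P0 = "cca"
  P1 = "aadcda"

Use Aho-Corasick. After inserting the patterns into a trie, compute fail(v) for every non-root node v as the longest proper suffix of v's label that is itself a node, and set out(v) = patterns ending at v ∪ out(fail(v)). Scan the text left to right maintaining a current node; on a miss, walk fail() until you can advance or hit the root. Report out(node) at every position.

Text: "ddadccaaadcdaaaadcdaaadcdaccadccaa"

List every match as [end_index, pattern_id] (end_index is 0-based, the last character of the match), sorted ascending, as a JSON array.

Build automaton:
Trie (insert patterns):
  n0 'ε': a→4 c→1
  n1 'c': c→2
  n2 'cc': a→3
  n3 'cca': ·  [P0 ends]
  n4 'a': a→5
  n5 'aa': d→6
  n6 'aad': c→7
  n7 'aadc': d→8
  n8 'aadcd': a→9
  n9 'aadcda': ·  [P1 ends]

BFS fail/out derivation:
  fail(1) 'c': from fail(0)=0 chase 'c': 0 ⇒ 0;  out=∅∪out(0)=∅
  fail(4) 'a': from fail(0)=0 chase 'a': 0 ⇒ 0;  out=∅∪out(0)=∅
  fail(2) 'cc': from fail(1)=0 chase 'c': 0 ⇒ 1;  out=∅∪out(1)=∅
  fail(5) 'aa': from fail(4)=0 chase 'a': 0 ⇒ 4;  out=∅∪out(4)=∅
  fail(3) 'cca': from fail(2)=1 chase 'a': 1→0 ⇒ 4;  out={0}∪out(4)={0}
  fail(6) 'aad': from fail(5)=4 chase 'd': 4→0 ⇒ 0;  out=∅∪out(0)=∅
  fail(7) 'aadc': from fail(6)=0 chase 'c': 0 ⇒ 1;  out=∅∪out(1)=∅
  fail(8) 'aadcd': from fail(7)=1 chase 'd': 1→0 ⇒ 0;  out=∅∪out(0)=∅
  fail(9) 'aadcda': from fail(8)=0 chase 'a': 0 ⇒ 4;  out={1}∪out(4)={1}

Scan:
pos 0 'd': at 0
pos 1 'd': at 0
pos 2 'a': at 4
pos 3 'd': at 0 (via fail)
pos 4 'c': at 1
pos 5 'c': at 2
pos 6 'a': at 3  ** P0@[4:6]
pos 7 'a': at 5 (via fail)
pos 8 'a': at 5 (via fail)
pos 9 'd': at 6
pos 10 'c': at 7
pos 11 'd': at 8
pos 12 'a': at 9  ** P1@[7:12]
pos 13 'a': at 5 (via fail)
pos 14 'a': at 5 (via fail)
pos 15 'a': at 5 (via fail)
pos 16 'd': at 6
pos 17 'c': at 7
pos 18 'd': at 8
pos 19 'a': at 9  ** P1@[14:19]
pos 20 'a': at 5 (via fail)
pos 21 'a': at 5 (via fail)
pos 22 'd': at 6
pos 23 'c': at 7
pos 24 'd': at 8
pos 25 'a': at 9  ** P1@[20:25]
pos 26 'c': at 1 (via fail)
pos 27 'c': at 2
pos 28 'a': at 3  ** P0@[26:28]
pos 29 'd': at 0 (via fail)
pos 30 'c': at 1
pos 31 'c': at 2
pos 32 'a': at 3  ** P0@[30:32]
pos 33 'a': at 5 (via fail)

Matches: [[6,0],[12,1],[19,1],[25,1],[28,0],[32,0]]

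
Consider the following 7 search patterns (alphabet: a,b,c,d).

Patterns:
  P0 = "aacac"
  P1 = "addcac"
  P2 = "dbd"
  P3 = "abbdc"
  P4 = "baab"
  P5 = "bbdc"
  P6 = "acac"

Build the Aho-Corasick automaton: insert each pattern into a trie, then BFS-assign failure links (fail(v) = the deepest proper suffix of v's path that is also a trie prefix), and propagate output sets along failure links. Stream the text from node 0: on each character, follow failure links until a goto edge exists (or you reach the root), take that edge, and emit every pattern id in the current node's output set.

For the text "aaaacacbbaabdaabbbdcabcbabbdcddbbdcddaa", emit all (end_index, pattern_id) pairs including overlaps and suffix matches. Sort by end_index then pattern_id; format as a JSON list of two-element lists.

Build automaton:
Trie (insert patterns):
  n0 'ε': a→1 b→18 d→11
  n1 'a': a→2 b→14 c→25 d→6
  n2 'aa': c→3
  n3 'aac': a→4
  n4 'aaca': c→5
  n5 'aacac': ·  ←P0
  n6 'ad': d→7
  n7 'add': c→8
  n8 'addc': a→9
  n9 'addca': c→10
  n10 'addcac': ·  ←P1
  n11 'd': b→12
  n12 'db': d→13
  n13 'dbd': ·  ←P2
  n14 'ab': b→15
  n15 'abb': d→16
  n16 'abbd': c→17
  n17 'abbdc': ·  ←P3
  n18 'b': a→19 b→22
  n19 'ba': a→20
  n20 'baa': b→21
  n21 'baab': ·  ←P4
  n22 'bb': d→23
  n23 'bbd': c→24
  n24 'bbdc': ·  ←P5
  n25 'ac': a→26
  n26 'aca': c→27
  n27 'acac': ·  ←P6

Failure links (BFS by depth):
  fail(1) 'a': from fail(0)=0 chase 'a': 0 ⇒ 0;  out=∅∪out(0)=∅
  fail(11) 'd': from fail(0)=0 chase 'd': 0 ⇒ 0;  out=∅∪out(0)=∅
  fail(18) 'b': from fail(0)=0 chase 'b': 0 ⇒ 0;  out=∅∪out(0)=∅
  fail(2) 'aa': from fail(1)=0 chase 'a': 0 ⇒ 1;  out=∅∪out(1)=∅
  fail(6) 'ad': from fail(1)=0 chase 'd': 0 ⇒ 11;  out=∅∪out(11)=∅
  fail(12) 'db': from fail(11)=0 chase 'b': 0 ⇒ 18;  out=∅∪out(18)=∅
  fail(14) 'ab': from fail(1)=0 chase 'b': 0 ⇒ 18;  out=∅∪out(18)=∅
  fail(19) 'ba': from fail(18)=0 chase 'a': 0 ⇒ 1;  out=∅∪out(1)=∅
  fail(22) 'bb': from fail(18)=0 chase 'b': 0 ⇒ 18;  out=∅∪out(18)=∅
  fail(25) 'ac': from fail(1)=0 chase 'c': 0 ⇒ 0;  out=∅∪out(0)=∅
  fail(3) 'aac': from fail(2)=1 chase 'c': 1 ⇒ 25;  out=∅∪out(25)=∅
  fail(7) 'add': from fail(6)=11 chase 'd': 11→0 ⇒ 11;  out=∅∪out(11)=∅
  fail(13) 'dbd': from fail(12)=18 chase 'd': 18→0 ⇒ 11;  out={2}∪out(11)={2}
  fail(15) 'abb': from fail(14)=18 chase 'b': 18 ⇒ 22;  out=∅∪out(22)=∅
  fail(20) 'baa': from fail(19)=1 chase 'a': 1 ⇒ 2;  out=∅∪out(2)=∅
  fail(23) 'bbd': from fail(22)=18 chase 'd': 18→0 ⇒ 11;  out=∅∪out(11)=∅
  fail(26) 'aca': from fail(25)=0 chase 'a': 0 ⇒ 1;  out=∅∪out(1)=∅
  fail(4) 'aaca': from fail(3)=25 chase 'a': 25 ⇒ 26;  out=∅∪out(26)=∅
  fail(8) 'addc': from fail(7)=11 chase 'c': 11→0 ⇒ 0;  out=∅∪out(0)=∅
  fail(16) 'abbd': from fail(15)=22 chase 'd': 22 ⇒ 23;  out=∅∪out(23)=∅
  fail(21) 'baab': from fail(20)=2 chase 'b': 2→1 ⇒ 14;  out={4}∪out(14)={4}
  fail(24) 'bbdc': from fail(23)=11 chase 'c': 11→0 ⇒ 0;  out={5}∪out(0)={5}
  fail(27) 'acac': from fail(26)=1 chase 'c': 1 ⇒ 25;  out={6}∪out(25)={6}
  fail(5) 'aacac': from fail(4)=26 chase 'c': 26 ⇒ 27;  out={0}∪out(27)={0,6}
  fail(9) 'addca': from fail(8)=0 chase 'a': 0 ⇒ 1;  out=∅∪out(1)=∅
  fail(17) 'abbdc': from fail(16)=23 chase 'c': 23 ⇒ 24;  out={3}∪out(24)={3,5}
  fail(10) 'addcac': from fail(9)=1 chase 'c': 1 ⇒ 25;  out={1}∪out(25)={1}

Text stream:
pos 0 'a': at 1
pos 1 'a': at 2
pos 2 'a': at 2 (via fail)
pos 3 'a': at 2 (via fail)
pos 4 'c': at 3
pos 5 'a': at 4
pos 6 'c': at 5  ** P0@[2:6],P6@[3:6]
pos 7 'b': at 18 (via fail)
pos 8 'b': at 22
pos 9 'a': at 19 (via fail)
pos 10 'a': at 20
pos 11 'b': at 21  ** P4@[8:11]
pos 12 'd': at 11 (via fail)
pos 13 'a': at 1 (via fail)
pos 14 'a': at 2
pos 15 'b': at 14 (via fail)
pos 16 'b': at 15
pos 17 'b': at 22 (via fail)
pos 18 'd': at 23
pos 19 'c': at 24  ** P5@[16:19]
pos 20 'a': at 1 (via fail)
pos 21 'b': at 14
pos 22 'c': at 0 (via fail)
pos 23 'b': at 18
pos 24 'a': at 19
pos 25 'b': at 14 (via fail)
pos 26 'b': at 15
pos 27 'd': at 16
pos 28 'c': at 17  ** P3@[24:28],P5@[25:28]
pos 29 'd': at 11 (via fail)
pos 30 'd': at 11 (via fail)
pos 31 'b': at 12
pos 32 'b': at 22 (via fail)
pos 33 'd': at 23
pos 34 'c': at 24  ** P5@[31:34]
pos 35 'd': at 11 (via fail)
pos 36 'd': at 11 (via fail)
pos 37 'a': at 1 (via fail)
pos 38 'a': at 2

All matches (sorted): [[6,0],[6,6],[11,4],[19,5],[28,3],[28,5],[34,5]]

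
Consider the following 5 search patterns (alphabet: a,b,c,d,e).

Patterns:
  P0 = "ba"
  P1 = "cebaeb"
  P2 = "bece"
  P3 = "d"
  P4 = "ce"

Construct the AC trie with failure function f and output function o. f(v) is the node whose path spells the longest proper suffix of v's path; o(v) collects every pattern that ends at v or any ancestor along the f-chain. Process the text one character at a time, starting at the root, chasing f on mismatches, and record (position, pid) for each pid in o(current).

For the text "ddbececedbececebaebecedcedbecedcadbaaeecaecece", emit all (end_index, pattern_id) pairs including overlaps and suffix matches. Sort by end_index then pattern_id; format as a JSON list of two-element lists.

Build:
Trie nodes:
  0='ε' goto b→1 c→3 d→12
  1='b' goto a→2 e→9
  2='ba' goto ·  ←P0
  3='c' goto e→4
  4='ce' goto b→5  ←P4
  5='ceb' goto a→6
  6='ceba' goto e→7
  7='cebae' goto b→8
  8='cebaeb' goto ·  ←P1
  9='be' goto c→10
  10='bec' goto e→11
  11='bece' goto ·  ←P2
  12='d' goto ·  ←P3

BFS fail/out derivation:
  n1('b'): parent n0 fail=0; on 'b' 0 → fail=0;  out ∅∪∅=∅
  n3('c'): parent n0 fail=0; on 'c' 0 → fail=0;  out ∅∪∅=∅
  n12('d'): parent n0 fail=0; on 'd' 0 → fail=0;  out {3}∪∅={3}
  n2('ba'): parent n1 fail=0; on 'a' 0 → fail=0;  out {0}∪∅={0}
  n4('ce'): parent n3 fail=0; on 'e' 0 → fail=0;  out {4}∪∅={4}
  n9('be'): parent n1 fail=0; on 'e' 0 → fail=0;  out ∅∪∅=∅
  n5('ceb'): parent n4 fail=0; on 'b' 0 → fail=1;  out ∅∪∅=∅
  n10('bec'): parent n9 fail=0; on 'c' 0 → fail=3;  out ∅∪∅=∅
  n6('ceba'): parent n5 fail=1; on 'a' 1 → fail=2;  out ∅∪{0}={0}
  n11('bece'): parent n10 fail=3; on 'e' 3 → fail=4;  out {2}∪{4}={2,4}
  n7('cebae'): parent n6 fail=2; on 'e' 2→0 → fail=0;  out ∅∪∅=∅
  n8('cebaeb'): parent n7 fail=0; on 'b' 0 → fail=1;  out {1}∪∅={1}

Run:
pos 0 'd': at 12  → match P3@[0:0]
pos 1 'd': at 12 ·f  → match P3@[1:1]
pos 2 'b': at 1 ·f
pos 3 'e': at 9
pos 4 'c': at 10
pos 5 'e': at 11  → match P2@[2:5],P4@[4:5]
pos 6 'c': at 3 ·f
pos 7 'e': at 4  → match P4@[6:7]
pos 8 'd': at 12 ·f  → match P3@[8:8]
pos 9 'b': at 1 ·f
pos 10 'e': at 9
pos 11 'c': at 10
pos 12 'e': at 11  → match P2@[9:12],P4@[11:12]
pos 13 'c': at 3 ·f
pos 14 'e': at 4  → match P4@[13:14]
pos 15 'b': at 5
pos 16 'a': at 6  → match P0@[15:16]
pos 17 'e': at 7
pos 18 'b': at 8  → match P1@[13:18]
pos 19 'e': at 9 ·f
pos 20 'c': at 10
pos 21 'e': at 11  → match P2@[18:21],P4@[20:21]
pos 22 'd': at 12 ·f  → match P3@[22:22]
pos 23 'c': at 3 ·f
pos 24 'e': at 4  → match P4@[23:24]
pos 25 'd': at 12 ·f  → match P3@[25:25]
pos 26 'b': at 1 ·f
pos 27 'e': at 9
pos 28 'c': at 10
pos 29 'e': at 11  → match P2@[26:29],P4@[28:29]
pos 30 'd': at 12 ·f  → match P3@[30:30]
pos 31 'c': at 3 ·f
pos 32 'a': at 0 ·f
pos 33 'd': at 12  → match P3@[33:33]
pos 34 'b': at 1 ·f
pos 35 'a': at 2  → match P0@[34:35]
pos 36 'a': at 0 ·f
pos 37 'e': at 0
pos 38 'e': at 0
pos 39 'c': at 3
pos 40 'a': at 0 ·f
pos 41 'e': at 0
pos 42 'c': at 3
pos 43 'e': at 4  → match P4@[42:43]
pos 44 'c': at 3 ·f
pos 45 'e': at 4  → match P4@[44:45]

Result: [[0,3],[1,3],[5,2],[5,4],[7,4],[8,3],[12,2],[12,4],[14,4],[16,0],[18,1],[21,2],[21,4],[22,3],[24,4],[25,3],[29,2],[29,4],[30,3],[33,3],[35,0],[43,4],[45,4]]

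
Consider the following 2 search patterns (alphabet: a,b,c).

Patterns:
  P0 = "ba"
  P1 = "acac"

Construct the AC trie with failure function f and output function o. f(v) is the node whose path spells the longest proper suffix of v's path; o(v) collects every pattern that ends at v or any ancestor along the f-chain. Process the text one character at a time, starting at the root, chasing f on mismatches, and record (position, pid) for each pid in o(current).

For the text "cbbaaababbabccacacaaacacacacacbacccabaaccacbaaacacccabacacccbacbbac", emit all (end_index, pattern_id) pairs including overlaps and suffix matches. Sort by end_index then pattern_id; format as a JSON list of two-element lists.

Build:
Trie nodes:
  0='ε' goto a→3 b→1
  1='b' goto a→2
  2='ba' goto ·  [P0 ends]
  3='a' goto c→4
  4='ac' goto a→5
  5='aca' goto c→6
  6='acac' goto ·  [P1 ends]

Failure links (BFS by depth):
  n1('b'): parent n0 fail=0; on 'b' 0 → fail=0;  out ∅∪∅=∅
  n3('a'): parent n0 fail=0; on 'a' 0 → fail=0;  out ∅∪∅=∅
  n2('ba'): parent n1 fail=0; on 'a' 0 → fail=3;  out {0}∪∅={0}
  n4('ac'): parent n3 fail=0; on 'c' 0 → fail=0;  out ∅∪∅=∅
  n5('aca'): parent n4 fail=0; on 'a' 0 → fail=3;  out ∅∪∅=∅
  n6('acac'): parent n5 fail=3; on 'c' 3 → fail=4;  out {1}∪∅={1}

Scan:
[0] read 'c'  n0⇒n0
[1] read 'b'  n0⇒n1
[2] read 'b'  n1⇒n1 (via fail)
[3] read 'a'  n1⇒n2  → match P0@[2:3]
[4] read 'a'  n2⇒n3 (via fail)
[5] read 'a'  n3⇒n3 (via fail)
[6] read 'b'  n3⇒n1 (via fail)
[7] read 'a'  n1⇒n2  → match P0@[6:7]
[8] read 'b'  n2⇒n1 (via fail)
[9] read 'b'  n1⇒n1 (via fail)
[10] read 'a'  n1⇒n2  → match P0@[9:10]
[11] read 'b'  n2⇒n1 (via fail)
[12] read 'c'  n1⇒n0 (via fail)
[13] read 'c'  n0⇒n0
[14] read 'a'  n0⇒n3
[15] read 'c'  n3⇒n4
[16] read 'a'  n4⇒n5
[17] read 'c'  n5⇒n6  → match P1@[14:17]
[18] read 'a'  n6⇒n5 (via fail)
[19] read 'a'  n5⇒n3 (via fail)
[20] read 'a'  n3⇒n3 (via fail)
[21] read 'c'  n3⇒n4
[22] read 'a'  n4⇒n5
[23] read 'c'  n5⇒n6  → match P1@[20:23]
[24] read 'a'  n6⇒n5 (via fail)
[25] read 'c'  n5⇒n6  → match P1@[22:25]
[26] read 'a'  n6⇒n5 (via fail)
[27] read 'c'  n5⇒n6  → match P1@[24:27]
[28] read 'a'  n6⇒n5 (via fail)
[29] read 'c'  n5⇒n6  → match P1@[26:29]
[30] read 'b'  n6⇒n1 (via fail)
[31] read 'a'  n1⇒n2  → match P0@[30:31]
[32] read 'c'  n2⇒n4 (via fail)
[33] read 'c'  n4⇒n0 (via fail)
[34] read 'c'  n0⇒n0
[35] read 'a'  n0⇒n3
[36] read 'b'  n3⇒n1 (via fail)
[37] read 'a'  n1⇒n2  → match P0@[36:37]
[38] read 'a'  n2⇒n3 (via fail)
[39] read 'c'  n3⇒n4
[40] read 'c'  n4⇒n0 (via fail)
[41] read 'a'  n0⇒n3
[42] read 'c'  n3⇒n4
[43] read 'b'  n4⇒n1 (via fail)
[44] read 'a'  n1⇒n2  → match P0@[43:44]
[45] read 'a'  n2⇒n3 (via fail)
[46] read 'a'  n3⇒n3 (via fail)
[47] read 'c'  n3⇒n4
[48] read 'a'  n4⇒n5
[49] read 'c'  n5⇒n6  → match P1@[46:49]
[50] read 'c'  n6⇒n0 (via fail)
[51] read 'c'  n0⇒n0
[52] read 'a'  n0⇒n3
[53] read 'b'  n3⇒n1 (via fail)
[54] read 'a'  n1⇒n2  → match P0@[53:54]
[55] read 'c'  n2⇒n4 (via fail)
[56] read 'a'  n4⇒n5
[57] read 'c'  n5⇒n6  → match P1@[54:57]
[58] read 'c'  n6⇒n0 (via fail)
[59] read 'c'  n0⇒n0
[60] read 'b'  n0⇒n1
[61] read 'a'  n1⇒n2  → match P0@[60:61]
[62] read 'c'  n2⇒n4 (via fail)
[63] read 'b'  n4⇒n1 (via fail)
[64] read 'b'  n1⇒n1 (via fail)
[65] read 'a'  n1⇒n2  → match P0@[64:65]
[66] read 'c'  n2⇒n4 (via fail)

Matches: [[3,0],[7,0],[10,0],[17,1],[23,1],[25,1],[27,1],[29,1],[31,0],[37,0],[44,0],[49,1],[54,0],[57,1],[61,0],[65,0]]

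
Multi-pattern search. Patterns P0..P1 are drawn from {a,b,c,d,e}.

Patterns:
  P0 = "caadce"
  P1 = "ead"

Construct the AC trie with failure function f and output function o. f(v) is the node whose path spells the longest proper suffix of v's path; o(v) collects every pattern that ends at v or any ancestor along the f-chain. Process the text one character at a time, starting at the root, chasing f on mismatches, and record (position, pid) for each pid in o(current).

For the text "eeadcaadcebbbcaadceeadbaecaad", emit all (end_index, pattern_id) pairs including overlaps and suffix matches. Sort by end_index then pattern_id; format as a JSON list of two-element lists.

Construct AC machine:
Trie (insert patterns):
  0='ε' goto c→1 e→7
  1='c' goto a→2
  2='ca' goto a→3
  3='caa' goto d→4
  4='caad' goto c→5
  5='caadc' goto e→6
  6='caadce' goto ·  ←P0
  7='e' goto a→8
  8='ea' goto d→9
  9='ead' goto ·  ←P1

BFS fail/out derivation:
  fail(1) 'c': from fail(0)=0 chase 'c': 0 ⇒ 0;  out=∅∪out(0)=∅
  fail(7) 'e': from fail(0)=0 chase 'e': 0 ⇒ 0;  out=∅∪out(0)=∅
  fail(2) 'ca': from fail(1)=0 chase 'a': 0 ⇒ 0;  out=∅∪out(0)=∅
  fail(8) 'ea': from fail(7)=0 chase 'a': 0 ⇒ 0;  out=∅∪out(0)=∅
  fail(3) 'caa': from fail(2)=0 chase 'a': 0 ⇒ 0;  out=∅∪out(0)=∅
  fail(9) 'ead': from fail(8)=0 chase 'd': 0 ⇒ 0;  out={1}∪out(0)={1}
  fail(4) 'caad': from fail(3)=0 chase 'd': 0 ⇒ 0;  out=∅∪out(0)=∅
  fail(5) 'caadc': from fail(4)=0 chase 'c': 0 ⇒ 1;  out=∅∪out(1)=∅
  fail(6) 'caadce': from fail(5)=1 chase 'e': 1→0 ⇒ 7;  out={0}∪out(7)={0}

Scan:
[0] read 'e'  n0⇒n7
[1] read 'e'  n7⇒n7 (via fail)
[2] read 'a'  n7⇒n8
[3] read 'd'  n8⇒n9  → match P1@[1:3]
[4] read 'c'  n9⇒n1 (via fail)
[5] read 'a'  n1⇒n2
[6] read 'a'  n2⇒n3
[7] read 'd'  n3⇒n4
[8] read 'c'  n4⇒n5
[9] read 'e'  n5⇒n6  → match P0@[4:9]
[10] read 'b'  n6⇒n0 (via fail)
[11] read 'b'  n0⇒n0
[12] read 'b'  n0⇒n0
[13] read 'c'  n0⇒n1
[14] read 'a'  n1⇒n2
[15] read 'a'  n2⇒n3
[16] read 'd'  n3⇒n4
[17] read 'c'  n4⇒n5
[18] read 'e'  n5⇒n6  → match P0@[13:18]
[19] read 'e'  n6⇒n7 (via fail)
[20] read 'a'  n7⇒n8
[21] read 'd'  n8⇒n9  → match P1@[19:21]
[22] read 'b'  n9⇒n0 (via fail)
[23] read 'a'  n0⇒n0
[24] read 'e'  n0⇒n7
[25] read 'c'  n7⇒n1 (via fail)
[26] read 'a'  n1⇒n2
[27] read 'a'  n2⇒n3
[28] read 'd'  n3⇒n4

Result: [[3,1],[9,0],[18,0],[21,1]]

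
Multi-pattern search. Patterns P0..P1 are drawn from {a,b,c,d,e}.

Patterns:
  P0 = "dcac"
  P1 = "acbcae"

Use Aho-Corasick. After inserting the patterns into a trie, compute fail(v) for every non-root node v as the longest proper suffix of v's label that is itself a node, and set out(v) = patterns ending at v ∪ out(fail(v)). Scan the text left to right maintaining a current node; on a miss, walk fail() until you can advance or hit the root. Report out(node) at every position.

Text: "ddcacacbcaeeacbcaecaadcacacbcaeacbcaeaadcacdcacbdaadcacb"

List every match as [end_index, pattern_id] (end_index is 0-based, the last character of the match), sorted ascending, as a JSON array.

Construct AC machine:
Trie nodes:
  n0 'ε': a→5 d→1
  n1 'd': c→2
  n2 'dc': a→3
  n3 'dca': c→4
  n4 'dcac': ·  ←P0
  n5 'a': c→6
  n6 'ac': b→7
  n7 'acb': c→8
  n8 'acbc': a→9
  n9 'acbca': e→10
  n10 'acbcae': ·  ←P1

BFS fail/out derivation:
  fail(1) 'd': from fail(0)=0 chase 'd': 0 ⇒ 0;  out=∅∪out(0)=∅
  fail(5) 'a': from fail(0)=0 chase 'a': 0 ⇒ 0;  out=∅∪out(0)=∅
  fail(2) 'dc': from fail(1)=0 chase 'c': 0 ⇒ 0;  out=∅∪out(0)=∅
  fail(6) 'ac': from fail(5)=0 chase 'c': 0 ⇒ 0;  out=∅∪out(0)=∅
  fail(3) 'dca': from fail(2)=0 chase 'a': 0 ⇒ 5;  out=∅∪out(5)=∅
  fail(7) 'acb': from fail(6)=0 chase 'b': 0 ⇒ 0;  out=∅∪out(0)=∅
  fail(4) 'dcac': from fail(3)=5 chase 'c': 5 ⇒ 6;  out={0}∪out(6)={0}
  fail(8) 'acbc': from fail(7)=0 chase 'c': 0 ⇒ 0;  out=∅∪out(0)=∅
  fail(9) 'acbca': from fail(8)=0 chase 'a': 0 ⇒ 5;  out=∅∪out(5)=∅
  fail(10) 'acbcae': from fail(9)=5 chase 'e': 5→0 ⇒ 0;  out={1}∪out(0)={1}

Text stream:
i=0 'd': node 0→1
i=1 'd': node 1→1 (via fail)
i=2 'c': node 1→2
i=3 'a': node 2→3
i=4 'c': node 3→4  → match P0@[1:4]
i=5 'a': node 4→5 (via fail)
i=6 'c': node 5→6
i=7 'b': node 6→7
i=8 'c': node 7→8
i=9 'a': node 8→9
i=10 'e': node 9→10  → match P1@[5:10]
i=11 'e': node 10→0 (via fail)
i=12 'a': node 0→5
i=13 'c': node 5→6
i=14 'b': node 6→7
i=15 'c': node 7→8
i=16 'a': node 8→9
i=17 'e': node 9→10  → match P1@[12:17]
i=18 'c': node 10→0 (via fail)
i=19 'a': node 0→5
i=20 'a': node 5→5 (via fail)
i=21 'd': node 5→1 (via fail)
i=22 'c': node 1→2
i=23 'a': node 2→3
i=24 'c': node 3→4  → match P0@[21:24]
i=25 'a': node 4→5 (via fail)
i=26 'c': node 5→6
i=27 'b': node 6→7
i=28 'c': node 7→8
i=29 'a': node 8→9
i=30 'e': node 9→10  → match P1@[25:30]
i=31 'a': node 10→5 (via fail)
i=32 'c': node 5→6
i=33 'b': node 6→7
i=34 'c': node 7→8
i=35 'a': node 8→9
i=36 'e': node 9→10  → match P1@[31:36]
i=37 'a': node 10→5 (via fail)
i=38 'a': node 5→5 (via fail)
i=39 'd': node 5→1 (via fail)
i=40 'c': node 1→2
i=41 'a': node 2→3
i=42 'c': node 3→4  → match P0@[39:42]
i=43 'd': node 4→1 (via fail)
i=44 'c': node 1→2
i=45 'a': node 2→3
i=46 'c': node 3→4  → match P0@[43:46]
i=47 'b': node 4→7 (via fail)
i=48 'd': node 7→1 (via fail)
i=49 'a': node 1→5 (via fail)
i=50 'a': node 5→5 (via fail)
i=51 'd': node 5→1 (via fail)
i=52 'c': node 1→2
i=53 'a': node 2→3
i=54 'c': node 3→4  → match P0@[51:54]
i=55 'b': node 4→7 (via fail)

Matches: [[4,0],[10,1],[17,1],[24,0],[30,1],[36,1],[42,0],[46,0],[54,0]]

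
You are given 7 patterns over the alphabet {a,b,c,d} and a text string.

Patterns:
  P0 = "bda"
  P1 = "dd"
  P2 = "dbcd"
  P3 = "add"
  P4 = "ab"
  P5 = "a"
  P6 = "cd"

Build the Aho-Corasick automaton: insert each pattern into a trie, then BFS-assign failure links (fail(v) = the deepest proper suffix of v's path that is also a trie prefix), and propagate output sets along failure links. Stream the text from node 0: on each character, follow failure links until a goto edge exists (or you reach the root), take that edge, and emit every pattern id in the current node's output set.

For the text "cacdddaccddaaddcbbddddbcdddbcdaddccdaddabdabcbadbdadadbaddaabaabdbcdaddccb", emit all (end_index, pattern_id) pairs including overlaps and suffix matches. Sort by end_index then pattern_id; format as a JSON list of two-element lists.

Build:
Trie (insert patterns):
  n0 'ε': a→9 b→1 c→13 d→4
  n1 'b': d→2
  n2 'bd': a→3
  n3 'bda': ·  [P0 ends]
  n4 'd': b→6 d→5
  n5 'dd': ·  [P1 ends]
  n6 'db': c→7
  n7 'dbc': d→8
  n8 'dbcd': ·  [P2 ends]
  n9 'a': b→12 d→10  [P5 ends]
  n10 'ad': d→11
  n11 'add': ·  [P3 ends]
  n12 'ab': ·  [P4 ends]
  n13 'c': d→14
  n14 'cd': ·  [P6 ends]

BFS fail/out derivation:
  fail(1) 'b': from fail(0)=0 chase 'b': 0 ⇒ 0;  out=∅∪out(0)=∅
  fail(4) 'd': from fail(0)=0 chase 'd': 0 ⇒ 0;  out=∅∪out(0)=∅
  fail(9) 'a': from fail(0)=0 chase 'a': 0 ⇒ 0;  out={5}∪out(0)={5}
  fail(13) 'c': from fail(0)=0 chase 'c': 0 ⇒ 0;  out=∅∪out(0)=∅
  fail(2) 'bd': from fail(1)=0 chase 'd': 0 ⇒ 4;  out=∅∪out(4)=∅
  fail(5) 'dd': from fail(4)=0 chase 'd': 0 ⇒ 4;  out={1}∪out(4)={1}
  fail(6) 'db': from fail(4)=0 chase 'b': 0 ⇒ 1;  out=∅∪out(1)=∅
  fail(10) 'ad': from fail(9)=0 chase 'd': 0 ⇒ 4;  out=∅∪out(4)=∅
  fail(12) 'ab': from fail(9)=0 chase 'b': 0 ⇒ 1;  out={4}∪out(1)={4}
  fail(14) 'cd': from fail(13)=0 chase 'd': 0 ⇒ 4;  out={6}∪out(4)={6}
  fail(3) 'bda': from fail(2)=4 chase 'a': 4→0 ⇒ 9;  out={0}∪out(9)={0,5}
  fail(7) 'dbc': from fail(6)=1 chase 'c': 1→0 ⇒ 13;  out=∅∪out(13)=∅
  fail(11) 'add': from fail(10)=4 chase 'd': 4 ⇒ 5;  out={3}∪out(5)={1,3}
  fail(8) 'dbcd': from fail(7)=13 chase 'd': 13 ⇒ 14;  out={2}∪out(14)={2,6}

Run:
i=0 'c': node 0→13
i=1 'a': node 13→9 (fail-walked)  ** P5@[1:1]
i=2 'c': node 9→13 (fail-walked)
i=3 'd': node 13→14  ** P6@[2:3]
i=4 'd': node 14→5 (fail-walked)  ** P1@[3:4]
i=5 'd': node 5→5 (fail-walked)  ** P1@[4:5]
i=6 'a': node 5→9 (fail-walked)  ** P5@[6:6]
i=7 'c': node 9→13 (fail-walked)
i=8 'c': node 13→13 (fail-walked)
i=9 'd': node 13→14  ** P6@[8:9]
i=10 'd': node 14→5 (fail-walked)  ** P1@[9:10]
i=11 'a': node 5→9 (fail-walked)  ** P5@[11:11]
i=12 'a': node 9→9 (fail-walked)  ** P5@[12:12]
i=13 'd': node 9→10
i=14 'd': node 10→11  ** P1@[13:14],P3@[12:14]
i=15 'c': node 11→13 (fail-walked)
i=16 'b': node 13→1 (fail-walked)
i=17 'b': node 1→1 (fail-walked)
i=18 'd': node 1→2
i=19 'd': node 2→5 (fail-walked)  ** P1@[18:19]
i=20 'd': node 5→5 (fail-walked)  ** P1@[19:20]
i=21 'd': node 5→5 (fail-walked)  ** P1@[20:21]
i=22 'b': node 5→6 (fail-walked)
i=23 'c': node 6→7
i=24 'd': node 7→8  ** P2@[21:24],P6@[23:24]
i=25 'd': node 8→5 (fail-walked)  ** P1@[24:25]
i=26 'd': node 5→5 (fail-walked)  ** P1@[25:26]
i=27 'b': node 5→6 (fail-walked)
i=28 'c': node 6→7
i=29 'd': node 7→8  ** P2@[26:29],P6@[28:29]
i=30 'a': node 8→9 (fail-walked)  ** P5@[30:30]
i=31 'd': node 9→10
i=32 'd': node 10→11  ** P1@[31:32],P3@[30:32]
i=33 'c': node 11→13 (fail-walked)
i=34 'c': node 13→13 (fail-walked)
i=35 'd': node 13→14  ** P6@[34:35]
i=36 'a': node 14→9 (fail-walked)  ** P5@[36:36]
i=37 'd': node 9→10
i=38 'd': node 10→11  ** P1@[37:38],P3@[36:38]
i=39 'a': node 11→9 (fail-walked)  ** P5@[39:39]
i=40 'b': node 9→12  ** P4@[39:40]
i=41 'd': node 12→2 (fail-walked)
i=42 'a': node 2→3  ** P0@[40:42],P5@[42:42]
i=43 'b': node 3→12 (fail-walked)  ** P4@[42:43]
i=44 'c': node 12→13 (fail-walked)
i=45 'b': node 13→1 (fail-walked)
i=46 'a': node 1→9 (fail-walked)  ** P5@[46:46]
i=47 'd': node 9→10
i=48 'b': node 10→6 (fail-walked)
i=49 'd': node 6→2 (fail-walked)
i=50 'a': node 2→3  ** P0@[48:50],P5@[50:50]
i=51 'd': node 3→10 (fail-walked)
i=52 'a': node 10→9 (fail-walked)  ** P5@[52:52]
i=53 'd': node 9→10
i=54 'b': node 10→6 (fail-walked)
i=55 'a': node 6→9 (fail-walked)  ** P5@[55:55]
i=56 'd': node 9→10
i=57 'd': node 10→11  ** P1@[56:57],P3@[55:57]
i=58 'a': node 11→9 (fail-walked)  ** P5@[58:58]
i=59 'a': node 9→9 (fail-walked)  ** P5@[59:59]
i=60 'b': node 9→12  ** P4@[59:60]
i=61 'a': node 12→9 (fail-walked)  ** P5@[61:61]
i=62 'a': node 9→9 (fail-walked)  ** P5@[62:62]
i=63 'b': node 9→12  ** P4@[62:63]
i=64 'd': node 12→2 (fail-walked)
i=65 'b': node 2→6 (fail-walked)
i=66 'c': node 6→7
i=67 'd': node 7→8  ** P2@[64:67],P6@[66:67]
i=68 'a': node 8→9 (fail-walked)  ** P5@[68:68]
i=69 'd': node 9→10
i=70 'd': node 10→11  ** P1@[69:70],P3@[68:70]
i=71 'c': node 11→13 (fail-walked)
i=72 'c': node 13→13 (fail-walked)
i=73 'b': node 13→1 (fail-walked)

All matches (sorted): [[1,5],[3,6],[4,1],[5,1],[6,5],[9,6],[10,1],[11,5],[12,5],[14,1],[14,3],[19,1],[20,1],[21,1],[24,2],[24,6],[25,1],[26,1],[29,2],[29,6],[30,5],[32,1],[32,3],[35,6],[36,5],[38,1],[38,3],[39,5],[40,4],[42,0],[42,5],[43,4],[46,5],[50,0],[50,5],[52,5],[55,5],[57,1],[57,3],[58,5],[59,5],[60,4],[61,5],[62,5],[63,4],[67,2],[67,6],[68,5],[70,1],[70,3]]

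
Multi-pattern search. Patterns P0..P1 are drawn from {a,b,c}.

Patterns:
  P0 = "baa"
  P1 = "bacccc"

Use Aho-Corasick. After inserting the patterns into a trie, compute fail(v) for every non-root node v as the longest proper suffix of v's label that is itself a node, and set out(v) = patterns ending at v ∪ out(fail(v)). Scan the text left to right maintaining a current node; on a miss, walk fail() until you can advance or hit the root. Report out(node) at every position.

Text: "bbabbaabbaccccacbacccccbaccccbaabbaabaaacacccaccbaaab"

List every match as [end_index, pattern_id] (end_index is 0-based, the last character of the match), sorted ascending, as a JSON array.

Construct AC machine:
Trie (insert patterns):
  n0 'ε': b→1
  n1 'b': a→2
  n2 'ba': a→3 c→4
  n3 'baa': ·  [P0 ends]
  n4 'bac': c→5
  n5 'bacc': c→6
  n6 'baccc': c→7
  n7 'bacccc': ·  [P1 ends]

Failure links (BFS by depth):
  fail(1) 'b': from fail(0)=0 chase 'b': 0 ⇒ 0;  out=∅∪out(0)=∅
  fail(2) 'ba': from fail(1)=0 chase 'a': 0 ⇒ 0;  out=∅∪out(0)=∅
  fail(3) 'baa': from fail(2)=0 chase 'a': 0 ⇒ 0;  out={0}∪out(0)={0}
  fail(4) 'bac': from fail(2)=0 chase 'c': 0 ⇒ 0;  out=∅∪out(0)=∅
  fail(5) 'bacc': from fail(4)=0 chase 'c': 0 ⇒ 0;  out=∅∪out(0)=∅
  fail(6) 'baccc': from fail(5)=0 chase 'c': 0 ⇒ 0;  out=∅∪out(0)=∅
  fail(7) 'bacccc': from fail(6)=0 chase 'c': 0 ⇒ 0;  out={1}∪out(0)={1}

Scan:
[0] read 'b'  n0⇒n1
[1] read 'b'  n1⇒n1 ·f
[2] read 'a'  n1⇒n2
[3] read 'b'  n2⇒n1 ·f
[4] read 'b'  n1⇒n1 ·f
[5] read 'a'  n1⇒n2
[6] read 'a'  n2⇒n3  ** P0@[4:6]
[7] read 'b'  n3⇒n1 ·f
[8] read 'b'  n1⇒n1 ·f
[9] read 'a'  n1⇒n2
[10] read 'c'  n2⇒n4
[11] read 'c'  n4⇒n5
[12] read 'c'  n5⇒n6
[13] read 'c'  n6⇒n7  ** P1@[8:13]
[14] read 'a'  n7⇒n0 ·f
[15] read 'c'  n0⇒n0
[16] read 'b'  n0⇒n1
[17] read 'a'  n1⇒n2
[18] read 'c'  n2⇒n4
[19] read 'c'  n4⇒n5
[20] read 'c'  n5⇒n6
[21] read 'c'  n6⇒n7  ** P1@[16:21]
[22] read 'c'  n7⇒n0 ·f
[23] read 'b'  n0⇒n1
[24] read 'a'  n1⇒n2
[25] read 'c'  n2⇒n4
[26] read 'c'  n4⇒n5
[27] read 'c'  n5⇒n6
[28] read 'c'  n6⇒n7  ** P1@[23:28]
[29] read 'b'  n7⇒n1 ·f
[30] read 'a'  n1⇒n2
[31] read 'a'  n2⇒n3  ** P0@[29:31]
[32] read 'b'  n3⇒n1 ·f
[33] read 'b'  n1⇒n1 ·f
[34] read 'a'  n1⇒n2
[35] read 'a'  n2⇒n3  ** P0@[33:35]
[36] read 'b'  n3⇒n1 ·f
[37] read 'a'  n1⇒n2
[38] read 'a'  n2⇒n3  ** P0@[36:38]
[39] read 'a'  n3⇒n0 ·f
[40] read 'c'  n0⇒n0
[41] read 'a'  n0⇒n0
[42] read 'c'  n0⇒n0
[43] read 'c'  n0⇒n0
[44] read 'c'  n0⇒n0
[45] read 'a'  n0⇒n0
[46] read 'c'  n0⇒n0
[47] read 'c'  n0⇒n0
[48] read 'b'  n0⇒n1
[49] read 'a'  n1⇒n2
[50] read 'a'  n2⇒n3  ** P0@[48:50]
[51] read 'a'  n3⇒n0 ·f
[52] read 'b'  n0⇒n1

Result: [[6,0],[13,1],[21,1],[28,1],[31,0],[35,0],[38,0],[50,0]]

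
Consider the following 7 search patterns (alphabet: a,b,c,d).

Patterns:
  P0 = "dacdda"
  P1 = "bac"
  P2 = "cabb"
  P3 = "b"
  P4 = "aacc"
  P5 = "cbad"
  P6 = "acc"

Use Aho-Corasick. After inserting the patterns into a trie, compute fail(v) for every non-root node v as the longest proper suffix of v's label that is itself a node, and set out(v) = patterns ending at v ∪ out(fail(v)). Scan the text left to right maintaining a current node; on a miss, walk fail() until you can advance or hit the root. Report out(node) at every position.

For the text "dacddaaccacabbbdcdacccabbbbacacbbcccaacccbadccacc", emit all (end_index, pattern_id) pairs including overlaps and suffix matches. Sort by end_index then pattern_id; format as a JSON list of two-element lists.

Build automaton:
Trie (insert patterns):
  n0 'ε': a→14 b→7 c→10 d→1
  n1 'd': a→2
  n2 'da': c→3
  n3 'dac': d→4
  n4 'dacd': d→5
  n5 'dacdd': a→6
  n6 'dacdda': ·  [P0 ends]
  n7 'b': a→8  [P3 ends]
  n8 'ba': c→9
  n9 'bac': ·  [P1 ends]
  n10 'c': a→11 b→18
  n11 'ca': b→12
  n12 'cab': b→13
  n13 'cabb': ·  [P2 ends]
  n14 'a': a→15 c→21
  n15 'aa': c→16
  n16 'aac': c→17
  n17 'aacc': ·  [P4 ends]
  n18 'cb': a→19
  n19 'cba': d→20
  n20 'cbad': ·  [P5 ends]
  n21 'ac': c→22
  n22 'acc': ·  [P6 ends]

BFS fail/out derivation:
  fail(1) 'd': from fail(0)=0 chase 'd': 0 ⇒ 0;  out=∅∪out(0)=∅
  fail(7) 'b': from fail(0)=0 chase 'b': 0 ⇒ 0;  out={3}∪out(0)={3}
  fail(10) 'c': from fail(0)=0 chase 'c': 0 ⇒ 0;  out=∅∪out(0)=∅
  fail(14) 'a': from fail(0)=0 chase 'a': 0 ⇒ 0;  out=∅∪out(0)=∅
  fail(2) 'da': from fail(1)=0 chase 'a': 0 ⇒ 14;  out=∅∪out(14)=∅
  fail(8) 'ba': from fail(7)=0 chase 'a': 0 ⇒ 14;  out=∅∪out(14)=∅
  fail(11) 'ca': from fail(10)=0 chase 'a': 0 ⇒ 14;  out=∅∪out(14)=∅
  fail(15) 'aa': from fail(14)=0 chase 'a': 0 ⇒ 14;  out=∅∪out(14)=∅
  fail(18) 'cb': from fail(10)=0 chase 'b': 0 ⇒ 7;  out=∅∪out(7)={3}
  fail(21) 'ac': from fail(14)=0 chase 'c': 0 ⇒ 10;  out=∅∪out(10)=∅
  fail(3) 'dac': from fail(2)=14 chase 'c': 14 ⇒ 21;  out=∅∪out(21)=∅
  fail(9) 'bac': from fail(8)=14 chase 'c': 14 ⇒ 21;  out={1}∪out(21)={1}
  fail(12) 'cab': from fail(11)=14 chase 'b': 14→0 ⇒ 7;  out=∅∪out(7)={3}
  fail(16) 'aac': from fail(15)=14 chase 'c': 14 ⇒ 21;  out=∅∪out(21)=∅
  fail(19) 'cba': from fail(18)=7 chase 'a': 7 ⇒ 8;  out=∅∪out(8)=∅
  fail(22) 'acc': from fail(21)=10 chase 'c': 10→0 ⇒ 10;  out={6}∪out(10)={6}
  fail(4) 'dacd': from fail(3)=21 chase 'd': 21→10→0 ⇒ 1;  out=∅∪out(1)=∅
  fail(13) 'cabb': from fail(12)=7 chase 'b': 7→0 ⇒ 7;  out={2}∪out(7)={2,3}
  fail(17) 'aacc': from fail(16)=21 chase 'c': 21 ⇒ 22;  out={4}∪out(22)={4,6}
  fail(20) 'cbad': from fail(19)=8 chase 'd': 8→14→0 ⇒ 1;  out={5}∪out(1)={5}
  fail(5) 'dacdd': from fail(4)=1 chase 'd': 1→0 ⇒ 1;  out=∅∪out(1)=∅
  fail(6) 'dacdda': from fail(5)=1 chase 'a': 1 ⇒ 2;  out={0}∪out(2)={0}

Run:
pos 0 'd': at 1
pos 1 'a': at 2
pos 2 'c': at 3
pos 3 'd': at 4
pos 4 'd': at 5
pos 5 'a': at 6  emit P0@[0:5]
pos 6 'a': at 15 (via fail)
pos 7 'c': at 16
pos 8 'c': at 17  emit P4@[5:8],P6@[6:8]
pos 9 'a': at 11 (via fail)
pos 10 'c': at 21 (via fail)
pos 11 'a': at 11 (via fail)
pos 12 'b': at 12  emit P3@[12:12]
pos 13 'b': at 13  emit P2@[10:13],P3@[13:13]
pos 14 'b': at 7 (via fail)  emit P3@[14:14]
pos 15 'd': at 1 (via fail)
pos 16 'c': at 10 (via fail)
pos 17 'd': at 1 (via fail)
pos 18 'a': at 2
pos 19 'c': at 3
pos 20 'c': at 22 (via fail)  emit P6@[18:20]
pos 21 'c': at 10 (via fail)
pos 22 'a': at 11
pos 23 'b': at 12  emit P3@[23:23]
pos 24 'b': at 13  emit P2@[21:24],P3@[24:24]
pos 25 'b': at 7 (via fail)  emit P3@[25:25]
pos 26 'b': at 7 (via fail)  emit P3@[26:26]
pos 27 'a': at 8
pos 28 'c': at 9  emit P1@[26:28]
pos 29 'a': at 11 (via fail)
pos 30 'c': at 21 (via fail)
pos 31 'b': at 18 (via fail)  emit P3@[31:31]
pos 32 'b': at 7 (via fail)  emit P3@[32:32]
pos 33 'c': at 10 (via fail)
pos 34 'c': at 10 (via fail)
pos 35 'c': at 10 (via fail)
pos 36 'a': at 11
pos 37 'a': at 15 (via fail)
pos 38 'c': at 16
pos 39 'c': at 17  emit P4@[36:39],P6@[37:39]
pos 40 'c': at 10 (via fail)
pos 41 'b': at 18  emit P3@[41:41]
pos 42 'a': at 19
pos 43 'd': at 20  emit P5@[40:43]
pos 44 'c': at 10 (via fail)
pos 45 'c': at 10 (via fail)
pos 46 'a': at 11
pos 47 'c': at 21 (via fail)
pos 48 'c': at 22  emit P6@[46:48]

Result: [[5,0],[8,4],[8,6],[12,3],[13,2],[13,3],[14,3],[20,6],[23,3],[24,2],[24,3],[25,3],[26,3],[28,1],[31,3],[32,3],[39,4],[39,6],[41,3],[43,5],[48,6]]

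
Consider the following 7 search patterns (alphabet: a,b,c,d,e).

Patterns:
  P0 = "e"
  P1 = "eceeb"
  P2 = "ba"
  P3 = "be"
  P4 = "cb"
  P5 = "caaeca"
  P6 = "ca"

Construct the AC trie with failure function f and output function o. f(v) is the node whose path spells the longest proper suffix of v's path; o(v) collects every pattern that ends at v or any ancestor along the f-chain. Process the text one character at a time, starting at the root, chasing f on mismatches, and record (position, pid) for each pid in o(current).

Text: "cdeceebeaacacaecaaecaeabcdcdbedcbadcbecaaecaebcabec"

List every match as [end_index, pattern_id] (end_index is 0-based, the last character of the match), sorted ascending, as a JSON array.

Build automaton:
Trie nodes:
  n0 'ε': b→6 c→9 e→1
  n1 'e': c→2  [P0 ends]
  n2 'ec': e→3
  n3 'ece': e→4
  n4 'ecee': b→5
  n5 'eceeb': ·  [P1 ends]
  n6 'b': a→7 e→8
  n7 'ba': ·  [P2 ends]
  n8 'be': ·  [P3 ends]
  n9 'c': a→11 b→10
  n10 'cb': ·  [P4 ends]
  n11 'ca': a→12  [P6 ends]
  n12 'caa': e→13
  n13 'caae': c→14
  n14 'caaec': a→15
  n15 'caaeca': ·  [P5 ends]

BFS fail/out derivation:
  n1('e'): parent n0 fail=0; on 'e' 0 → fail=0;  out {0}∪∅={0}
  n6('b'): parent n0 fail=0; on 'b' 0 → fail=0;  out ∅∪∅=∅
  n9('c'): parent n0 fail=0; on 'c' 0 → fail=0;  out ∅∪∅=∅
  n2('ec'): parent n1 fail=0; on 'c' 0 → fail=9;  out ∅∪∅=∅
  n7('ba'): parent n6 fail=0; on 'a' 0 → fail=0;  out {2}∪∅={2}
  n8('be'): parent n6 fail=0; on 'e' 0 → fail=1;  out {3}∪{0}={0,3}
  n10('cb'): parent n9 fail=0; on 'b' 0 → fail=6;  out {4}∪∅={4}
  n11('ca'): parent n9 fail=0; on 'a' 0 → fail=0;  out {6}∪∅={6}
  n3('ece'): parent n2 fail=9; on 'e' 9→0 → fail=1;  out ∅∪{0}={0}
  n12('caa'): parent n11 fail=0; on 'a' 0 → fail=0;  out ∅∪∅=∅
  n4('ecee'): parent n3 fail=1; on 'e' 1→0 → fail=1;  out ∅∪{0}={0}
  n13('caae'): parent n12 fail=0; on 'e' 0 → fail=1;  out ∅∪{0}={0}
  n5('eceeb'): parent n4 fail=1; on 'b' 1→0 → fail=6;  out {1}∪∅={1}
  n14('caaec'): parent n13 fail=1; on 'c' 1 → fail=2;  out ∅∪∅=∅
  n15('caaeca'): parent n14 fail=2; on 'a' 2→9 → fail=11;  out {5}∪{6}={5,6}

Text stream:
[0] read 'c'  n0⇒n9
[1] read 'd'  n9⇒n0 (fail-walked)
[2] read 'e'  n0⇒n1  emit P0@[2:2]
[3] read 'c'  n1⇒n2
[4] read 'e'  n2⇒n3  emit P0@[4:4]
[5] read 'e'  n3⇒n4  emit P0@[5:5]
[6] read 'b'  n4⇒n5  emit P1@[2:6]
[7] read 'e'  n5⇒n8 (fail-walked)  emit P0@[7:7],P3@[6:7]
[8] read 'a'  n8⇒n0 (fail-walked)
[9] read 'a'  n0⇒n0
[10] read 'c'  n0⇒n9
[11] read 'a'  n9⇒n11  emit P6@[10:11]
[12] read 'c'  n11⇒n9 (fail-walked)
[13] read 'a'  n9⇒n11  emit P6@[12:13]
[14] read 'e'  n11⇒n1 (fail-walked)  emit P0@[14:14]
[15] read 'c'  n1⇒n2
[16] read 'a'  n2⇒n11 (fail-walked)  emit P6@[15:16]
[17] read 'a'  n11⇒n12
[18] read 'e'  n12⇒n13  emit P0@[18:18]
[19] read 'c'  n13⇒n14
[20] read 'a'  n14⇒n15  emit P5@[15:20],P6@[19:20]
[21] read 'e'  n15⇒n1 (fail-walked)  emit P0@[21:21]
[22] read 'a'  n1⇒n0 (fail-walked)
[23] read 'b'  n0⇒n6
[24] read 'c'  n6⇒n9 (fail-walked)
[25] read 'd'  n9⇒n0 (fail-walked)
[26] read 'c'  n0⇒n9
[27] read 'd'  n9⇒n0 (fail-walked)
[28] read 'b'  n0⇒n6
[29] read 'e'  n6⇒n8  emit P0@[29:29],P3@[28:29]
[30] read 'd'  n8⇒n0 (fail-walked)
[31] read 'c'  n0⇒n9
[32] read 'b'  n9⇒n10  emit P4@[31:32]
[33] read 'a'  n10⇒n7 (fail-walked)  emit P2@[32:33]
[34] read 'd'  n7⇒n0 (fail-walked)
[35] read 'c'  n0⇒n9
[36] read 'b'  n9⇒n10  emit P4@[35:36]
[37] read 'e'  n10⇒n8 (fail-walked)  emit P0@[37:37],P3@[36:37]
[38] read 'c'  n8⇒n2 (fail-walked)
[39] read 'a'  n2⇒n11 (fail-walked)  emit P6@[38:39]
[40] read 'a'  n11⇒n12
[41] read 'e'  n12⇒n13  emit P0@[41:41]
[42] read 'c'  n13⇒n14
[43] read 'a'  n14⇒n15  emit P5@[38:43],P6@[42:43]
[44] read 'e'  n15⇒n1 (fail-walked)  emit P0@[44:44]
[45] read 'b'  n1⇒n6 (fail-walked)
[46] read 'c'  n6⇒n9 (fail-walked)
[47] read 'a'  n9⇒n11  emit P6@[46:47]
[48] read 'b'  n11⇒n6 (fail-walked)
[49] read 'e'  n6⇒n8  emit P0@[49:49],P3@[48:49]
[50] read 'c'  n8⇒n2 (fail-walked)

Result: [[2,0],[4,0],[5,0],[6,1],[7,0],[7,3],[11,6],[13,6],[14,0],[16,6],[18,0],[20,5],[20,6],[21,0],[29,0],[29,3],[32,4],[33,2],[36,4],[37,0],[37,3],[39,6],[41,0],[43,5],[43,6],[44,0],[47,6],[49,0],[49,3]]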